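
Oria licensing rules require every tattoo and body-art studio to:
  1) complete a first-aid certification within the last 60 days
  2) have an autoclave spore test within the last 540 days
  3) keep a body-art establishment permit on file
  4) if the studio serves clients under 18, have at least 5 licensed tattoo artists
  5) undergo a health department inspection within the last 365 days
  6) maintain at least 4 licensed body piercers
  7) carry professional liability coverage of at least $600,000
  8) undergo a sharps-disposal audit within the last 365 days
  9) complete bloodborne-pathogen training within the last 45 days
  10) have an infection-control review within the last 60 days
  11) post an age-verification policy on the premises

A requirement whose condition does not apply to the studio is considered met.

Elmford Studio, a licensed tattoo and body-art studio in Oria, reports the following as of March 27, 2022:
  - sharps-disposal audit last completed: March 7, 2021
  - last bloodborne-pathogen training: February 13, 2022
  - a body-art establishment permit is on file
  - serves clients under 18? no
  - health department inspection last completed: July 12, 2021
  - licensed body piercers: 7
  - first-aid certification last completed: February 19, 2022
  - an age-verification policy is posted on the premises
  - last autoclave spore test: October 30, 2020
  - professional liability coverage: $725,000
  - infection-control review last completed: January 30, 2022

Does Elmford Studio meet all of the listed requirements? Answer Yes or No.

No

1. first-aid certification 36 days ago vs limit 60 → met
2. autoclave spore test 513 days ago vs limit 540 → met
3. body-art establishment permit present → met
4. condition 'serves clients under 18' does not hold → requirement n/a → met
5. health department inspection 258 days ago vs limit 365 → met
6. licensed body piercers 7 ≥ 4 → met
7. professional liability coverage $725,000 ≥ $600,000 → met
8. sharps-disposal audit 385 days ago vs limit 365 → not met
9. bloodborne-pathogen training 42 days ago vs limit 45 → met
10. infection-control review 56 days ago vs limit 60 → met
11. age-verification policy present → met
Not met: 8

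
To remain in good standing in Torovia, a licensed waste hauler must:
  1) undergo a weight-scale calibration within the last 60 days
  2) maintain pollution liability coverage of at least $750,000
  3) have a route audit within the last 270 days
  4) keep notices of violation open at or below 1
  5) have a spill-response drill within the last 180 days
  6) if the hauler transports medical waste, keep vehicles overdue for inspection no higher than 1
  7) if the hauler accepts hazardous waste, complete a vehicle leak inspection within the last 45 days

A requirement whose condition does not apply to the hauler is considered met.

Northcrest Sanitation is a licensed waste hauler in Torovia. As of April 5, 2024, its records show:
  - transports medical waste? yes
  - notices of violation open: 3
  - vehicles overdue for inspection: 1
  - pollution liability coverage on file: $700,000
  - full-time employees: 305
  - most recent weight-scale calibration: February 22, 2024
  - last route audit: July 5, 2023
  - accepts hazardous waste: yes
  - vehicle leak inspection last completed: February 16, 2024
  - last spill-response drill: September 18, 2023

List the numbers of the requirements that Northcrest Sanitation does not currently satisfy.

1. weight-scale calibration 43 days ago vs limit 60 → met
2. pollution liability coverage $700,000 < $750,000 → not met
3. route audit 275 days ago vs limit 270 → not met
4. notices of violation open 3 > 1 → not met
5. spill-response drill 200 days ago vs limit 180 → not met
6. condition 'transports medical waste' holds; vehicles overdue for inspection 1 ≤ 1 → met
7. condition 'accepts hazardous waste' holds; vehicle leak inspection 49 days ago vs limit 45 → not met
Not met: 2, 3, 4, 5, 7

2, 3, 4, 5, 7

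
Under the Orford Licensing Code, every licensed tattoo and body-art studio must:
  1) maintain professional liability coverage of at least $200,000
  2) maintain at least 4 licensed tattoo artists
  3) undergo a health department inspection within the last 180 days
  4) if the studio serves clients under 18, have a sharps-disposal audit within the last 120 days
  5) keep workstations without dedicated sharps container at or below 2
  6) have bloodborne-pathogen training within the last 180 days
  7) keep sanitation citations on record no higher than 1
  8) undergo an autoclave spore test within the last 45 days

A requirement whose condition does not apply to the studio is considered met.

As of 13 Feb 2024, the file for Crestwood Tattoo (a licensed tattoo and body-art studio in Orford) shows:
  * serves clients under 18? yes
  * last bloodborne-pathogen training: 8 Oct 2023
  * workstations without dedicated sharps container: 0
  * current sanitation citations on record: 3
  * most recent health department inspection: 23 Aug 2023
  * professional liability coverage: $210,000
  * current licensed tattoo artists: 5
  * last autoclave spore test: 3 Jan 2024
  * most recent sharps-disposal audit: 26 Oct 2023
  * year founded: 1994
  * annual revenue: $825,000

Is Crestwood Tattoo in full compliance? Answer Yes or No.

No

1. professional liability coverage $210,000 ≥ $200,000 → met
2. licensed tattoo artists 5 ≥ 4 → met
3. health department inspection 174 days ago vs limit 180 → met
4. condition 'serves clients under 18' holds; sharps-disposal audit 110 days ago vs limit 120 → met
5. workstations without dedicated sharps container 0 ≤ 2 → met
6. bloodborne-pathogen training 128 days ago vs limit 180 → met
7. sanitation citations on record 3 > 1 → not met
8. autoclave spore test 41 days ago vs limit 45 → met
Not met: 7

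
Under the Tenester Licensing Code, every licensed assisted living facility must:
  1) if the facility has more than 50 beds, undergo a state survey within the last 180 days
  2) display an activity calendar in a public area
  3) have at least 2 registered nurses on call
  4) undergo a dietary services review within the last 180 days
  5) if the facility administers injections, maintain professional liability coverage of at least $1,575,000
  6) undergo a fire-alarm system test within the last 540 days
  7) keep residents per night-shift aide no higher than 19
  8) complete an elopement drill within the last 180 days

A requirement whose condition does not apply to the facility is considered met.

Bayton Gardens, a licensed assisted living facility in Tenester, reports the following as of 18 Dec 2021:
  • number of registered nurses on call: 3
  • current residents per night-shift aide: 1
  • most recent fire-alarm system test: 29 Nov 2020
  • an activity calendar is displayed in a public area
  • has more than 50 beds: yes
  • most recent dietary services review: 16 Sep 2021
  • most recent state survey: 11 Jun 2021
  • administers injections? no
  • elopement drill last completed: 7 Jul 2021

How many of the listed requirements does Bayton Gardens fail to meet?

1. condition 'has more than 50 beds' holds; state survey 190 days ago vs limit 180 → not met
2. activity calendar present → met
3. registered nurses on call 3 ≥ 2 → met
4. dietary services review 93 days ago vs limit 180 → met
5. condition 'administers injections' does not hold → requirement n/a → met
6. fire-alarm system test 384 days ago vs limit 540 → met
7. residents per night-shift aide 1 ≤ 19 → met
8. elopement drill 164 days ago vs limit 180 → met
Not met: 1 of 8

1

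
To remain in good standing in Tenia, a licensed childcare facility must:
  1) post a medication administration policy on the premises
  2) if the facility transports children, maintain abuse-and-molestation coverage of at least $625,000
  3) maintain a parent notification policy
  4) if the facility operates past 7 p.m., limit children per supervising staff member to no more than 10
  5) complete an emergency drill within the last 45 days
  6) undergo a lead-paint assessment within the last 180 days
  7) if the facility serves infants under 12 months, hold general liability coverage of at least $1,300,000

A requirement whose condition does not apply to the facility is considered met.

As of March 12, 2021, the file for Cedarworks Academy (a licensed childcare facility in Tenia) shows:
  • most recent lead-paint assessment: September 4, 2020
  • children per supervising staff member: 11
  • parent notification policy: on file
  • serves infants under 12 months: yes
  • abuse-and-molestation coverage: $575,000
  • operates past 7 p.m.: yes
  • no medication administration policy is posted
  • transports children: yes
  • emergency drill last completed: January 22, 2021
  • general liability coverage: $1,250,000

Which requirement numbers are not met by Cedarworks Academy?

1, 2, 4, 5, 6, 7

1. medication administration policy absent → not met
2. condition 'transports children' holds; abuse-and-molestation coverage $575,000 < $625,000 → not met
3. parent notification policy present → met
4. condition 'operates past 7 p.m.' holds; children per supervising staff member 11 > 10 → not met
5. emergency drill 49 days ago vs limit 45 → not met
6. lead-paint assessment 189 days ago vs limit 180 → not met
7. condition 'serves infants under 12 months' holds; general liability coverage $1,250,000 < $1,300,000 → not met
Not met: 1, 2, 4, 5, 6, 7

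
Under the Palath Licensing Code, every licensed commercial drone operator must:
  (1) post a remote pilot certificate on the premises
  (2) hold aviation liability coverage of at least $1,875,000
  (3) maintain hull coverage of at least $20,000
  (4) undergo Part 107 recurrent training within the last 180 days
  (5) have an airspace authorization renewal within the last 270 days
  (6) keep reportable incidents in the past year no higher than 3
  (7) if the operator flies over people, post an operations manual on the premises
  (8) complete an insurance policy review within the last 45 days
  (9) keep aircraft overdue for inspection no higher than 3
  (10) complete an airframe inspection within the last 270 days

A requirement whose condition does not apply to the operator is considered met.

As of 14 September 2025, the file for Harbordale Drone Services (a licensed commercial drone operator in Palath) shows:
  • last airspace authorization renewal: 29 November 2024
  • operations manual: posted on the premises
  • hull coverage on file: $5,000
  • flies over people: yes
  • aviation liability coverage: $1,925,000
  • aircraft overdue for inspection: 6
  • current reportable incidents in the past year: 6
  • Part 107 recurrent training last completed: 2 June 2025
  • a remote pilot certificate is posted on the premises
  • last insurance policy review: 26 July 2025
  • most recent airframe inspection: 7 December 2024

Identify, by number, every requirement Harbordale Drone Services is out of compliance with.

1. remote pilot certificate present → met
2. aviation liability coverage $1,925,000 ≥ $1,875,000 → met
3. hull coverage $5,000 < $20,000 → not met
4. Part 107 recurrent training 104 days ago vs limit 180 → met
5. airspace authorization renewal 289 days ago vs limit 270 → not met
6. reportable incidents in the past year 6 > 3 → not met
7. condition 'flies over people' holds; operations manual present → met
8. insurance policy review 50 days ago vs limit 45 → not met
9. aircraft overdue for inspection 6 > 3 → not met
10. airframe inspection 281 days ago vs limit 270 → not met
Not met: 3, 5, 6, 8, 9, 10

3, 5, 6, 8, 9, 10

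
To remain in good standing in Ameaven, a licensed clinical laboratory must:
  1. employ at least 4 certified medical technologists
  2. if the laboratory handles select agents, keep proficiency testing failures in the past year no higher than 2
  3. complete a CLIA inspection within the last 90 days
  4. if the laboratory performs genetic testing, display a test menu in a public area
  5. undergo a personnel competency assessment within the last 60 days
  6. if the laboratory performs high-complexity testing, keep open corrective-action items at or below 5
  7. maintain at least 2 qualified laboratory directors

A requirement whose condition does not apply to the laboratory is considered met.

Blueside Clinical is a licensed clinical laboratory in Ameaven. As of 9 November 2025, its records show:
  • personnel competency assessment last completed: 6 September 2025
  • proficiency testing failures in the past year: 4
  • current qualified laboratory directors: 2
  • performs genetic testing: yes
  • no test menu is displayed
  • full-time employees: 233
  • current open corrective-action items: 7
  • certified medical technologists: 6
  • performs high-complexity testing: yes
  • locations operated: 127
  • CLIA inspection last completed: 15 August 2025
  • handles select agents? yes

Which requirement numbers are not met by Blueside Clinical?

2, 4, 5, 6

1. certified medical technologists 6 ≥ 4 → met
2. condition 'handles select agents' holds; proficiency testing failures in the past year 4 > 2 → not met
3. CLIA inspection 86 days ago vs limit 90 → met
4. condition 'performs genetic testing' holds; test menu absent → not met
5. personnel competency assessment 64 days ago vs limit 60 → not met
6. condition 'performs high-complexity testing' holds; open corrective-action items 7 > 5 → not met
7. qualified laboratory directors 2 ≥ 2 → met
Not met: 2, 4, 5, 6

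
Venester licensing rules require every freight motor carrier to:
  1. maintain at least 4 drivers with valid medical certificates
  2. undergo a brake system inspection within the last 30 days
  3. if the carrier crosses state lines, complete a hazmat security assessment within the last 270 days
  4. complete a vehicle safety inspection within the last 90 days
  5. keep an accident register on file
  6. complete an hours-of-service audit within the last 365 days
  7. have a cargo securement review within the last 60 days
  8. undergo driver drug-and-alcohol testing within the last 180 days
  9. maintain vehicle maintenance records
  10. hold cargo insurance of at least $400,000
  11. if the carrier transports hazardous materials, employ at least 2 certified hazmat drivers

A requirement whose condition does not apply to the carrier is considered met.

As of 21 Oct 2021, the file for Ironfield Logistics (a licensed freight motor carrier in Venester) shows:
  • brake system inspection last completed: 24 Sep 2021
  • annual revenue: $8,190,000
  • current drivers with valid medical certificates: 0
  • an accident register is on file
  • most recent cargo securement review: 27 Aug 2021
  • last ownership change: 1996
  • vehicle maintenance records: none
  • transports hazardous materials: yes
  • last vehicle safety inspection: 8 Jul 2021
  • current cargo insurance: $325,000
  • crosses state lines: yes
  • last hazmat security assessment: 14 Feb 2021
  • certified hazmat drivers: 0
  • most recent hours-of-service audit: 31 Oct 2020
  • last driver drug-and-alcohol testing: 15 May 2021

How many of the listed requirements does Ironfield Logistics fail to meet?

1. drivers with valid medical certificates 0 < 4 → not met
2. brake system inspection 27 days ago vs limit 30 → met
3. condition 'crosses state lines' holds; hazmat security assessment 249 days ago vs limit 270 → met
4. vehicle safety inspection 105 days ago vs limit 90 → not met
5. accident register present → met
6. hours-of-service audit 355 days ago vs limit 365 → met
7. cargo securement review 55 days ago vs limit 60 → met
8. driver drug-and-alcohol testing 159 days ago vs limit 180 → met
9. vehicle maintenance records absent → not met
10. cargo insurance $325,000 < $400,000 → not met
11. condition 'transports hazardous materials' holds; certified hazmat drivers 0 < 2 → not met
Not met: 5 of 11

5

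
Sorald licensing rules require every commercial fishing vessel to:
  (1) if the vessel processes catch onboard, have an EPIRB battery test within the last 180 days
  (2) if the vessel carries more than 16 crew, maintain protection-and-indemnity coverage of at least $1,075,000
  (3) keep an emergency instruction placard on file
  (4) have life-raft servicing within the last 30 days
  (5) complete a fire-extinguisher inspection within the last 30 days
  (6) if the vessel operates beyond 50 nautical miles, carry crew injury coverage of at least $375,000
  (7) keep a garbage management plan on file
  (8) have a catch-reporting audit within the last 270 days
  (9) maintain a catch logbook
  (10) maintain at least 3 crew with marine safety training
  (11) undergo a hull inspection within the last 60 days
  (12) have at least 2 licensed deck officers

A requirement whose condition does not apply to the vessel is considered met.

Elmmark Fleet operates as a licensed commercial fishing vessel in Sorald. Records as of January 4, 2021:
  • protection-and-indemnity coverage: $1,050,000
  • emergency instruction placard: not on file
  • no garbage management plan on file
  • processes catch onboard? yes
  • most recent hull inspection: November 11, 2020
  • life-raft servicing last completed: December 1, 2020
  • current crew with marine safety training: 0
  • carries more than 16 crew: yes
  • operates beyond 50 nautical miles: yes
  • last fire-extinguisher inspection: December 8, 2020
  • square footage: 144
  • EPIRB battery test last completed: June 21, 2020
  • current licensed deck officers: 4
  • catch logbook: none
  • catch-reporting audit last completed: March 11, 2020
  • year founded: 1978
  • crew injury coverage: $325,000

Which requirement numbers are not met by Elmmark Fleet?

1. condition 'processes catch onboard' holds; EPIRB battery test 197 days ago vs limit 180 → not met
2. condition 'carries more than 16 crew' holds; protection-and-indemnity coverage $1,050,000 < $1,075,000 → not met
3. emergency instruction placard absent → not met
4. life-raft servicing 34 days ago vs limit 30 → not met
5. fire-extinguisher inspection 27 days ago vs limit 30 → met
6. condition 'operates beyond 50 nautical miles' holds; crew injury coverage $325,000 < $375,000 → not met
7. garbage management plan absent → not met
8. catch-reporting audit 299 days ago vs limit 270 → not met
9. catch logbook absent → not met
10. crew with marine safety training 0 < 3 → not met
11. hull inspection 54 days ago vs limit 60 → met
12. licensed deck officers 4 ≥ 2 → met
Not met: 1, 2, 3, 4, 6, 7, 8, 9, 10

1, 2, 3, 4, 6, 7, 8, 9, 10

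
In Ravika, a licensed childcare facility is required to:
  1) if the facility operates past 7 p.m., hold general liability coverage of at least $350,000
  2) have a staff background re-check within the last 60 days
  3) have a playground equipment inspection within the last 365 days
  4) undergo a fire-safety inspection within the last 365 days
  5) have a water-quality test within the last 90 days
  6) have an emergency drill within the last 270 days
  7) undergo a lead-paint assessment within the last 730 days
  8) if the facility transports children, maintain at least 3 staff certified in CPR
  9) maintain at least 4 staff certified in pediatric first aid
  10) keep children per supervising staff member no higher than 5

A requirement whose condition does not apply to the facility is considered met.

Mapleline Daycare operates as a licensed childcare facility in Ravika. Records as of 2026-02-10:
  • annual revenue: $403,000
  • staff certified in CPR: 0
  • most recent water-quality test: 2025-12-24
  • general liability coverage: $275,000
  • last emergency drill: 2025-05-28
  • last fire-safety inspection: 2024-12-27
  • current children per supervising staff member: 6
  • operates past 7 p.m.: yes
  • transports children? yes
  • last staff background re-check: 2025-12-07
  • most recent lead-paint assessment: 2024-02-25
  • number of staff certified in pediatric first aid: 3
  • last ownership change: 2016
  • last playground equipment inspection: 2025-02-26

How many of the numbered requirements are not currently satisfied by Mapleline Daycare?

6

1. condition 'operates past 7 p.m.' holds; general liability coverage $275,000 < $350,000 → not met
2. staff background re-check 65 days ago vs limit 60 → not met
3. playground equipment inspection 349 days ago vs limit 365 → met
4. fire-safety inspection 410 days ago vs limit 365 → not met
5. water-quality test 48 days ago vs limit 90 → met
6. emergency drill 258 days ago vs limit 270 → met
7. lead-paint assessment 716 days ago vs limit 730 → met
8. condition 'transports children' holds; staff certified in CPR 0 < 3 → not met
9. staff certified in pediatric first aid 3 < 4 → not met
10. children per supervising staff member 6 > 5 → not met
Not met: 6 of 10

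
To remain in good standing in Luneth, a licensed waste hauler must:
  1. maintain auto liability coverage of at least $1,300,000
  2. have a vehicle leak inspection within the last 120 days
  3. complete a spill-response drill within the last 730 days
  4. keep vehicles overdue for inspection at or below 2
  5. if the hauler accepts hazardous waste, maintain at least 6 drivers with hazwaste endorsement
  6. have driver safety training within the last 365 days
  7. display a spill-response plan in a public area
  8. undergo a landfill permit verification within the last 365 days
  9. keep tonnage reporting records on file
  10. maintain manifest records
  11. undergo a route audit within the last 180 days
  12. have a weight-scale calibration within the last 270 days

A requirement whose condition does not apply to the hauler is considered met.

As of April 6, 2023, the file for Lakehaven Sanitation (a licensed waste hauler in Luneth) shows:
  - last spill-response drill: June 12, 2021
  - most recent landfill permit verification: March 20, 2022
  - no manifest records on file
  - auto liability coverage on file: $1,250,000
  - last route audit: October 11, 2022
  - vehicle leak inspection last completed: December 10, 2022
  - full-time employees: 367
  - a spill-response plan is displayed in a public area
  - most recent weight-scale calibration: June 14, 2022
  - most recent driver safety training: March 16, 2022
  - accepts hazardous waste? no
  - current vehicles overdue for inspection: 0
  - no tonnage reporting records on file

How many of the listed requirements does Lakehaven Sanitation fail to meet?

1. auto liability coverage $1,250,000 < $1,300,000 → not met
2. vehicle leak inspection 117 days ago vs limit 120 → met
3. spill-response drill 663 days ago vs limit 730 → met
4. vehicles overdue for inspection 0 ≤ 2 → met
5. condition 'accepts hazardous waste' does not hold → requirement n/a → met
6. driver safety training 386 days ago vs limit 365 → not met
7. spill-response plan present → met
8. landfill permit verification 382 days ago vs limit 365 → not met
9. tonnage reporting records absent → not met
10. manifest records absent → not met
11. route audit 177 days ago vs limit 180 → met
12. weight-scale calibration 296 days ago vs limit 270 → not met
Not met: 6 of 12

6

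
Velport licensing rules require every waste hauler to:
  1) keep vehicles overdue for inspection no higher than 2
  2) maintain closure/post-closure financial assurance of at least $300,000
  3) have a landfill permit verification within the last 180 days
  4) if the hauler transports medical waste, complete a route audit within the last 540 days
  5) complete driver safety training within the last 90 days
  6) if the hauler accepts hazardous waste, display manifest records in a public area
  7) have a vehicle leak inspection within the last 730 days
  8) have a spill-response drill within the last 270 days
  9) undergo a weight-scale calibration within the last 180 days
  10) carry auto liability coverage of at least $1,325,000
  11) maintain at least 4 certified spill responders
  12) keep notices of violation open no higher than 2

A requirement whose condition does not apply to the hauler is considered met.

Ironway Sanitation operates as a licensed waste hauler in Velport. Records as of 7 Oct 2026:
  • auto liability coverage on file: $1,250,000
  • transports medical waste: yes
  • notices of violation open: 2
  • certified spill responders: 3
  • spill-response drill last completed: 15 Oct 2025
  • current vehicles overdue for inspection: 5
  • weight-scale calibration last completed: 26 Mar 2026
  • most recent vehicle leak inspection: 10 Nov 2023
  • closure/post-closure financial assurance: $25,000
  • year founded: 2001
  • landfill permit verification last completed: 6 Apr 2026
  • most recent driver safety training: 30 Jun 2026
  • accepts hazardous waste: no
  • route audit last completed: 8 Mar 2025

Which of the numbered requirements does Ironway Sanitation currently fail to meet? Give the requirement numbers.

1. vehicles overdue for inspection 5 > 2 → not met
2. closure/post-closure financial assurance $25,000 < $300,000 → not met
3. landfill permit verification 184 days ago vs limit 180 → not met
4. condition 'transports medical waste' holds; route audit 578 days ago vs limit 540 → not met
5. driver safety training 99 days ago vs limit 90 → not met
6. condition 'accepts hazardous waste' does not hold → requirement n/a → met
7. vehicle leak inspection 1062 days ago vs limit 730 → not met
8. spill-response drill 357 days ago vs limit 270 → not met
9. weight-scale calibration 195 days ago vs limit 180 → not met
10. auto liability coverage $1,250,000 < $1,325,000 → not met
11. certified spill responders 3 < 4 → not met
12. notices of violation open 2 ≤ 2 → met
Not met: 1, 2, 3, 4, 5, 7, 8, 9, 10, 11

1, 2, 3, 4, 5, 7, 8, 9, 10, 11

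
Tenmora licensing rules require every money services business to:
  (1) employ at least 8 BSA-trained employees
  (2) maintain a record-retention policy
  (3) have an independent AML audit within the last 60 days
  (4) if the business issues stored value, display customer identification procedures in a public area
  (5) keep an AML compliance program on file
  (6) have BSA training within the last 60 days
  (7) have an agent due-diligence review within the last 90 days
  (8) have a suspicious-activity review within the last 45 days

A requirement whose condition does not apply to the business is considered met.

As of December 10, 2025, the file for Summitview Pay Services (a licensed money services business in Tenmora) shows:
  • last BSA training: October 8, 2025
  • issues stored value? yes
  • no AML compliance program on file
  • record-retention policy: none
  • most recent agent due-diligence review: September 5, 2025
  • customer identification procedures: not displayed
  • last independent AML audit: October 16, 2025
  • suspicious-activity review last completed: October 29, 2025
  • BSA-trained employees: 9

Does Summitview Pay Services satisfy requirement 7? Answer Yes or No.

No

7. agent due-diligence review 96 days ago vs limit 90 → not met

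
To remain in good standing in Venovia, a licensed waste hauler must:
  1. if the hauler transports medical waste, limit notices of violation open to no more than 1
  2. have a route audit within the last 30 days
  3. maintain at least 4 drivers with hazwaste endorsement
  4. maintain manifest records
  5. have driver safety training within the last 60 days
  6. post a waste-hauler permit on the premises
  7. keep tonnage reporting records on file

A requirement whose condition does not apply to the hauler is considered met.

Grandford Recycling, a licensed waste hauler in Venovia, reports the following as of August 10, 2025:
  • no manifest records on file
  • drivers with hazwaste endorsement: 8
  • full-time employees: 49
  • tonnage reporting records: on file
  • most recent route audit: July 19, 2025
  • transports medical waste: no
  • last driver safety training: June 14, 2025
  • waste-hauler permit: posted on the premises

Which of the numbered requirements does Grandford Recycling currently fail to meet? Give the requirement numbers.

4

1. condition 'transports medical waste' does not hold → requirement n/a → met
2. route audit 22 days ago vs limit 30 → met
3. drivers with hazwaste endorsement 8 ≥ 4 → met
4. manifest records absent → not met
5. driver safety training 57 days ago vs limit 60 → met
6. waste-hauler permit present → met
7. tonnage reporting records present → met
Not met: 4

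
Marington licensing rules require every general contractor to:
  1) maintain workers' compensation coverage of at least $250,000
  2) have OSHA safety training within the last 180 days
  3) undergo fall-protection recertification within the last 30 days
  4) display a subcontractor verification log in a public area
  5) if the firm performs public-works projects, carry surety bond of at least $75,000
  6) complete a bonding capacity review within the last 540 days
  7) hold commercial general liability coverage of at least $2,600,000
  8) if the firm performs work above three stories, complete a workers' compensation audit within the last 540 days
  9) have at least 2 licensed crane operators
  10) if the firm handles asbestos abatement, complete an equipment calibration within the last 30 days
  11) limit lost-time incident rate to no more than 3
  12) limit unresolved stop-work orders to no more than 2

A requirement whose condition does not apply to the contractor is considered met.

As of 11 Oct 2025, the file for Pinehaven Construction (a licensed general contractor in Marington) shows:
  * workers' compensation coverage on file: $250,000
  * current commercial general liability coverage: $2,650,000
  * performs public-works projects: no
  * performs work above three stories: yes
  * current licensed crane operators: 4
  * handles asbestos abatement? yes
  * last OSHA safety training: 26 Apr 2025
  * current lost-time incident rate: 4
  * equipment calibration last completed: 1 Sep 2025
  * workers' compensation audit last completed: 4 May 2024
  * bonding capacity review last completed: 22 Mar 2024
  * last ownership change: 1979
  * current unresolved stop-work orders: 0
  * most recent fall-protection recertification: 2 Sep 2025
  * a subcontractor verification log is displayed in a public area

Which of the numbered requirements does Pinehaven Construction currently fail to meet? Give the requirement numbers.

1. workers' compensation coverage $250,000 ≥ $250,000 → met
2. OSHA safety training 168 days ago vs limit 180 → met
3. fall-protection recertification 39 days ago vs limit 30 → not met
4. subcontractor verification log present → met
5. condition 'performs public-works projects' does not hold → requirement n/a → met
6. bonding capacity review 568 days ago vs limit 540 → not met
7. commercial general liability coverage $2,650,000 ≥ $2,600,000 → met
8. condition 'performs work above three stories' holds; workers' compensation audit 525 days ago vs limit 540 → met
9. licensed crane operators 4 ≥ 2 → met
10. condition 'handles asbestos abatement' holds; equipment calibration 40 days ago vs limit 30 → not met
11. lost-time incident rate 4 > 3 → not met
12. unresolved stop-work orders 0 ≤ 2 → met
Not met: 3, 6, 10, 11

3, 6, 10, 11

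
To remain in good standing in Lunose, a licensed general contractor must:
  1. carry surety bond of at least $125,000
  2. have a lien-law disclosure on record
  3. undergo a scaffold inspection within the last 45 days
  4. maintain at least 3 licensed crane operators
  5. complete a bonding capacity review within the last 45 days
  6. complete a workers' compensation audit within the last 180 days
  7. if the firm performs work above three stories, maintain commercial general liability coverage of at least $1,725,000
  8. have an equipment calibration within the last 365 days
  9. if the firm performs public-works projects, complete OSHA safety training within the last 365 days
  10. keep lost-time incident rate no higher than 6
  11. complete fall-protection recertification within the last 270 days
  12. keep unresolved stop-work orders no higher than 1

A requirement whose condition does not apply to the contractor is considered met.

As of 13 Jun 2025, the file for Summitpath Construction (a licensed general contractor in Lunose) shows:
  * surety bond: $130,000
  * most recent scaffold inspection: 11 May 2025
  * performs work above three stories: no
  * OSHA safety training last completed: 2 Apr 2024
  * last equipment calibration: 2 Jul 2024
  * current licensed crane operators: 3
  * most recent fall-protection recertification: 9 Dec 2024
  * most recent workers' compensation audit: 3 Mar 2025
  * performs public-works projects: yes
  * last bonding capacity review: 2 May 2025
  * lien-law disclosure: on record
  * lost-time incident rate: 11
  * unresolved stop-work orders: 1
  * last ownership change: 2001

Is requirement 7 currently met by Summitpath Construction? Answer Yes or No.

7. condition 'performs work above three stories' does not hold → requirement n/a → met

Yes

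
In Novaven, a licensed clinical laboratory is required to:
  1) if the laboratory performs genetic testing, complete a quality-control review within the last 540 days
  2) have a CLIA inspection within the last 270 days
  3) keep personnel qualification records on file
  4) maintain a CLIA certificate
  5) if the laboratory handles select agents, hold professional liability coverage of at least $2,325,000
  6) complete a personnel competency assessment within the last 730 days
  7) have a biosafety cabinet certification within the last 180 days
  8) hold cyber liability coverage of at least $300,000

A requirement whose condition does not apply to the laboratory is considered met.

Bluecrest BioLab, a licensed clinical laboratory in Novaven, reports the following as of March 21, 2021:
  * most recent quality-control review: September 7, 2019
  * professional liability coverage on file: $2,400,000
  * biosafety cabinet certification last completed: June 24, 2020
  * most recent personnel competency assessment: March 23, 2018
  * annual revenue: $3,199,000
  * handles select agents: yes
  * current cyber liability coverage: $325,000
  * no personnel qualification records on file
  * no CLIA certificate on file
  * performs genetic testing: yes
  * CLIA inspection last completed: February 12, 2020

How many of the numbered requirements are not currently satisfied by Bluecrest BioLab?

6

1. condition 'performs genetic testing' holds; quality-control review 561 days ago vs limit 540 → not met
2. CLIA inspection 403 days ago vs limit 270 → not met
3. personnel qualification records absent → not met
4. CLIA certificate absent → not met
5. condition 'handles select agents' holds; professional liability coverage $2,400,000 ≥ $2,325,000 → met
6. personnel competency assessment 1094 days ago vs limit 730 → not met
7. biosafety cabinet certification 270 days ago vs limit 180 → not met
8. cyber liability coverage $325,000 ≥ $300,000 → met
Not met: 6 of 8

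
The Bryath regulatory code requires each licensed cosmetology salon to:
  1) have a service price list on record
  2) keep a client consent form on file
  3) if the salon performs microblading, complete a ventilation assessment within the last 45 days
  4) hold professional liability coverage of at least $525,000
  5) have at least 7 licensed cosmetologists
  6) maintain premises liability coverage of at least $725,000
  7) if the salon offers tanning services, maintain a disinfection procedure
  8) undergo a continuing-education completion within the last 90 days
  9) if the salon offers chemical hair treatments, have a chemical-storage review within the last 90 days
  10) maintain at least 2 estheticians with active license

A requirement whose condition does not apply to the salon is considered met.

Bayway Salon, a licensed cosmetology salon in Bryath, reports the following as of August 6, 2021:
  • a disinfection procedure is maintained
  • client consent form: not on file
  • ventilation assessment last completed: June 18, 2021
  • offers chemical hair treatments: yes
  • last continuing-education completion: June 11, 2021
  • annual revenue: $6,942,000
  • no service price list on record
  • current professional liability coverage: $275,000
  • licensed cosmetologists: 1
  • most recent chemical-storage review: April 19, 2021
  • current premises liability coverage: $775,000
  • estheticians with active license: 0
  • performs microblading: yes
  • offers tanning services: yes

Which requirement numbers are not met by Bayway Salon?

1. service price list absent → not met
2. client consent form absent → not met
3. condition 'performs microblading' holds; ventilation assessment 49 days ago vs limit 45 → not met
4. professional liability coverage $275,000 < $525,000 → not met
5. licensed cosmetologists 1 < 7 → not met
6. premises liability coverage $775,000 ≥ $725,000 → met
7. condition 'offers tanning services' holds; disinfection procedure present → met
8. continuing-education completion 56 days ago vs limit 90 → met
9. condition 'offers chemical hair treatments' holds; chemical-storage review 109 days ago vs limit 90 → not met
10. estheticians with active license 0 < 2 → not met
Not met: 1, 2, 3, 4, 5, 9, 10

1, 2, 3, 4, 5, 9, 10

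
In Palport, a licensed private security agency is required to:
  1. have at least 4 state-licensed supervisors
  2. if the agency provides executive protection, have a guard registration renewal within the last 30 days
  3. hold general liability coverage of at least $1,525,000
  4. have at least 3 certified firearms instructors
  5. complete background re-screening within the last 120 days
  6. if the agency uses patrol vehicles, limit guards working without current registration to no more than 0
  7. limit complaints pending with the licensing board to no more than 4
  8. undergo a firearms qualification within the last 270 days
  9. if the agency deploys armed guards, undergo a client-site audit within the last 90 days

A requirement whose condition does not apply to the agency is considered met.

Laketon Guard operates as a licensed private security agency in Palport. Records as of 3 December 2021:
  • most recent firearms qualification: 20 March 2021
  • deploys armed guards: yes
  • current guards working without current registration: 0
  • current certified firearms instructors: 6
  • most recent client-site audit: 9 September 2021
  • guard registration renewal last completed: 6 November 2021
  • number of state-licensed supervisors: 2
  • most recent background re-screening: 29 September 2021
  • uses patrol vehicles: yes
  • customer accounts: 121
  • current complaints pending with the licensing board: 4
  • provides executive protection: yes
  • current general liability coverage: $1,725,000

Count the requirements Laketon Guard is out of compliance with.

1

1. state-licensed supervisors 2 < 4 → not met
2. condition 'provides executive protection' holds; guard registration renewal 27 days ago vs limit 30 → met
3. general liability coverage $1,725,000 ≥ $1,525,000 → met
4. certified firearms instructors 6 ≥ 3 → met
5. background re-screening 65 days ago vs limit 120 → met
6. condition 'uses patrol vehicles' holds; guards working without current registration 0 ≤ 0 → met
7. complaints pending with the licensing board 4 ≤ 4 → met
8. firearms qualification 258 days ago vs limit 270 → met
9. condition 'deploys armed guards' holds; client-site audit 85 days ago vs limit 90 → met
Not met: 1 of 9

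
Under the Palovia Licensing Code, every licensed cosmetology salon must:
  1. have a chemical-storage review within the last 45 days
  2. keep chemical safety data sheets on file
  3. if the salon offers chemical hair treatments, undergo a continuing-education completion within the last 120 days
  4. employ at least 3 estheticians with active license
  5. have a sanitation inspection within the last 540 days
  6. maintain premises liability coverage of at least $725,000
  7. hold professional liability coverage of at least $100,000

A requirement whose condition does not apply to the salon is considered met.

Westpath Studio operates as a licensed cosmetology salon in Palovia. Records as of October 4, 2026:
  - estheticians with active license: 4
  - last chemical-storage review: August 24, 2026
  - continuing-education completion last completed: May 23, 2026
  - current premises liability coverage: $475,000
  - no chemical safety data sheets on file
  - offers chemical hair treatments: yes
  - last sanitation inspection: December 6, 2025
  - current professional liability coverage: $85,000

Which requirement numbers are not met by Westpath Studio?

1. chemical-storage review 41 days ago vs limit 45 → met
2. chemical safety data sheets absent → not met
3. condition 'offers chemical hair treatments' holds; continuing-education completion 134 days ago vs limit 120 → not met
4. estheticians with active license 4 ≥ 3 → met
5. sanitation inspection 302 days ago vs limit 540 → met
6. premises liability coverage $475,000 < $725,000 → not met
7. professional liability coverage $85,000 < $100,000 → not met
Not met: 2, 3, 6, 7

2, 3, 6, 7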